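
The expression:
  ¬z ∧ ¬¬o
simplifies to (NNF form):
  o ∧ ¬z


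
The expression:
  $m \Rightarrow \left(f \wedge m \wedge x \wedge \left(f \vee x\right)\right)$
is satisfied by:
  {x: True, f: True, m: False}
  {x: True, f: False, m: False}
  {f: True, x: False, m: False}
  {x: False, f: False, m: False}
  {x: True, m: True, f: True}


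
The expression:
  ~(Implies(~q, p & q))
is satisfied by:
  {q: False}


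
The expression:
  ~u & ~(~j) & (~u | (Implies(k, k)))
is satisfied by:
  {j: True, u: False}


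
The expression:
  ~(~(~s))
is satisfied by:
  {s: False}


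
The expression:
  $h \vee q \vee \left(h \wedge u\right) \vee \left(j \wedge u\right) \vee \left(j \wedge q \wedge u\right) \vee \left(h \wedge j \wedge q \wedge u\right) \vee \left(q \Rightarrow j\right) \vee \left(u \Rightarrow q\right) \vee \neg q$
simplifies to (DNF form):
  $\text{True}$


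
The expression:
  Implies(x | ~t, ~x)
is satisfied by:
  {x: False}


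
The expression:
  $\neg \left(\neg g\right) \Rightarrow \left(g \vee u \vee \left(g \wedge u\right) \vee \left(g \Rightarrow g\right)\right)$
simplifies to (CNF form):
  $\text{True}$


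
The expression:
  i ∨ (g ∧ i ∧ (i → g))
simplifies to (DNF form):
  i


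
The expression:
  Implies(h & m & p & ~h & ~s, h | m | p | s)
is always true.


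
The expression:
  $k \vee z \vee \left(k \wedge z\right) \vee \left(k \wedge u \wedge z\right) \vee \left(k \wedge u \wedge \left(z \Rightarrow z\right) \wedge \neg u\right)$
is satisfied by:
  {k: True, z: True}
  {k: True, z: False}
  {z: True, k: False}


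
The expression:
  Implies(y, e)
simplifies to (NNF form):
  e | ~y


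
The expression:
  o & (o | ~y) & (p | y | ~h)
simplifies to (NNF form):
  o & (p | y | ~h)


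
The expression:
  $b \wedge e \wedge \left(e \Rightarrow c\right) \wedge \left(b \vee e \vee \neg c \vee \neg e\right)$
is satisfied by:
  {c: True, e: True, b: True}


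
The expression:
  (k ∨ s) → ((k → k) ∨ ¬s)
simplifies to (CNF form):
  True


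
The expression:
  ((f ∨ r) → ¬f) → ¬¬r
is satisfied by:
  {r: True, f: True}
  {r: True, f: False}
  {f: True, r: False}


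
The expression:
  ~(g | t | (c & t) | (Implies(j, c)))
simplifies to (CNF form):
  j & ~c & ~g & ~t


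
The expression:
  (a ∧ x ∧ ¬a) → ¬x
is always true.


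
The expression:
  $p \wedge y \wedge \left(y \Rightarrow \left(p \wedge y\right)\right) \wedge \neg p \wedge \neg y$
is never true.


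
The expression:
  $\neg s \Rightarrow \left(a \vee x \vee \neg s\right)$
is always true.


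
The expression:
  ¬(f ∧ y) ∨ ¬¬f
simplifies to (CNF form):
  True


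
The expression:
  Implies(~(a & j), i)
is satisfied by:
  {i: True, a: True, j: True}
  {i: True, a: True, j: False}
  {i: True, j: True, a: False}
  {i: True, j: False, a: False}
  {a: True, j: True, i: False}


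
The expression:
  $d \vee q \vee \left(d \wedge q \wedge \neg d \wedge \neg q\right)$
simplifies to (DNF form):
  $d \vee q$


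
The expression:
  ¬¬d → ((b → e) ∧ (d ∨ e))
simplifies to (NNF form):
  e ∨ ¬b ∨ ¬d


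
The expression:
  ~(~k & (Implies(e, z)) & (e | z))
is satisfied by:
  {k: True, z: False}
  {z: False, k: False}
  {z: True, k: True}


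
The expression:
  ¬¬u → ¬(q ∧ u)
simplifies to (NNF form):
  ¬q ∨ ¬u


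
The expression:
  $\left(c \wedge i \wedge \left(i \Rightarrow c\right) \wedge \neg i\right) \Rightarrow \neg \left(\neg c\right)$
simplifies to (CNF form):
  $\text{True}$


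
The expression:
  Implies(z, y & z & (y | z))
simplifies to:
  y | ~z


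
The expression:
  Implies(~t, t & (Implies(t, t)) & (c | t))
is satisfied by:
  {t: True}


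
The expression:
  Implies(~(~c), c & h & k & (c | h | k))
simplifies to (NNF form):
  ~c | (h & k)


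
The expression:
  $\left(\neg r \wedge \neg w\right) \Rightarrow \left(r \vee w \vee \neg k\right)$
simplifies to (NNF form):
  $r \vee w \vee \neg k$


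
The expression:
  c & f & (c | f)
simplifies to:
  c & f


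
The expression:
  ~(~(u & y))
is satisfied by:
  {u: True, y: True}


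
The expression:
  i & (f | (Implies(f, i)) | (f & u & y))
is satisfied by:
  {i: True}


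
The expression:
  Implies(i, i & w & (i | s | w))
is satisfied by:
  {w: True, i: False}
  {i: False, w: False}
  {i: True, w: True}


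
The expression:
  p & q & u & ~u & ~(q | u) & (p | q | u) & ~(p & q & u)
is never true.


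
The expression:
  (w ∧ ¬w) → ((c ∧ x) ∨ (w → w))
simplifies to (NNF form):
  True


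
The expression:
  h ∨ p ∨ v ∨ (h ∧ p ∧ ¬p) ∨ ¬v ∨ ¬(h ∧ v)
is always true.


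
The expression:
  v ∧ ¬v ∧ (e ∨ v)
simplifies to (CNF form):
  False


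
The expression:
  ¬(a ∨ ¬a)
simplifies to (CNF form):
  False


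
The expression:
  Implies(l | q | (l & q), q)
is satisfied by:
  {q: True, l: False}
  {l: False, q: False}
  {l: True, q: True}


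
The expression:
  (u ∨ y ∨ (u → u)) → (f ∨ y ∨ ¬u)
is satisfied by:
  {y: True, f: True, u: False}
  {y: True, f: False, u: False}
  {f: True, y: False, u: False}
  {y: False, f: False, u: False}
  {y: True, u: True, f: True}
  {y: True, u: True, f: False}
  {u: True, f: True, y: False}


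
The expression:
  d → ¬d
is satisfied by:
  {d: False}


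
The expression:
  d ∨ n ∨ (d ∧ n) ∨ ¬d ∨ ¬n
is always true.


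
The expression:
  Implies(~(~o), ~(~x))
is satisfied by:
  {x: True, o: False}
  {o: False, x: False}
  {o: True, x: True}


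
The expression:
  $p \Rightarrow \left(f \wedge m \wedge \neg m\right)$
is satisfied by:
  {p: False}


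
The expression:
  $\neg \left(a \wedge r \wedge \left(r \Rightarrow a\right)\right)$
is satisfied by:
  {a: False, r: False}
  {r: True, a: False}
  {a: True, r: False}


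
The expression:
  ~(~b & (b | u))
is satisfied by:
  {b: True, u: False}
  {u: False, b: False}
  {u: True, b: True}


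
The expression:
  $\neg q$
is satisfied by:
  {q: False}


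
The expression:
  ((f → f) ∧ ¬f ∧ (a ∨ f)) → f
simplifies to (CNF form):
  f ∨ ¬a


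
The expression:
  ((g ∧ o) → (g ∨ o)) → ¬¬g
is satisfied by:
  {g: True}


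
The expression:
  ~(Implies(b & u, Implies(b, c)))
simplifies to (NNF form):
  b & u & ~c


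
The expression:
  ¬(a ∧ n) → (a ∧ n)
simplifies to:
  a ∧ n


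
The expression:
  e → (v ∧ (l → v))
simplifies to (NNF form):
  v ∨ ¬e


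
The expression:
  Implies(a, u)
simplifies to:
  u | ~a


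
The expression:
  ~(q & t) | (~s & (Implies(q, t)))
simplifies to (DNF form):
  ~q | ~s | ~t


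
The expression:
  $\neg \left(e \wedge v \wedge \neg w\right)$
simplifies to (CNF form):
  $w \vee \neg e \vee \neg v$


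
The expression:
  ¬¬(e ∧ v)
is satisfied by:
  {e: True, v: True}


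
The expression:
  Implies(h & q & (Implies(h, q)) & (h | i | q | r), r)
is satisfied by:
  {r: True, h: False, q: False}
  {h: False, q: False, r: False}
  {r: True, q: True, h: False}
  {q: True, h: False, r: False}
  {r: True, h: True, q: False}
  {h: True, r: False, q: False}
  {r: True, q: True, h: True}


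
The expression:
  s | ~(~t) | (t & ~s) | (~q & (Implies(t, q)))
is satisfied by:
  {t: True, s: True, q: False}
  {t: True, s: False, q: False}
  {s: True, t: False, q: False}
  {t: False, s: False, q: False}
  {t: True, q: True, s: True}
  {t: True, q: True, s: False}
  {q: True, s: True, t: False}


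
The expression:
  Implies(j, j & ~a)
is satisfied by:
  {a: False, j: False}
  {j: True, a: False}
  {a: True, j: False}


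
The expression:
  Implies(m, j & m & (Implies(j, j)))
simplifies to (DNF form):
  j | ~m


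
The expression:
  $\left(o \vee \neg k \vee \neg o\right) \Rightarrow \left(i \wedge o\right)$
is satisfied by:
  {i: True, o: True}


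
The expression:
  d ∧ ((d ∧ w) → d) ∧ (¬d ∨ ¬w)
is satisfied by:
  {d: True, w: False}


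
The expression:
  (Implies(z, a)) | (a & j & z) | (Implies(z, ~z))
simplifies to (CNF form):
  a | ~z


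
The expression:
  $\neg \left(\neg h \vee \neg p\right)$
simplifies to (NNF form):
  $h \wedge p$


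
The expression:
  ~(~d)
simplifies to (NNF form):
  d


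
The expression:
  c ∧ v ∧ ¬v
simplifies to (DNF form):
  False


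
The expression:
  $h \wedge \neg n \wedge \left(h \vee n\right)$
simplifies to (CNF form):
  $h \wedge \neg n$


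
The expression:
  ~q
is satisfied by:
  {q: False}


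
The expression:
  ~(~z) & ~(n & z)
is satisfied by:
  {z: True, n: False}


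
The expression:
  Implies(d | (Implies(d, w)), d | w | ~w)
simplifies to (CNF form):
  True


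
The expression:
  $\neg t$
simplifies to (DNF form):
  $\neg t$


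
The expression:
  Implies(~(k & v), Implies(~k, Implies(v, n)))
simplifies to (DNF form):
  k | n | ~v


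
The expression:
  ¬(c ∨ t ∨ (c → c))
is never true.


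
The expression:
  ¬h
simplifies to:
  ¬h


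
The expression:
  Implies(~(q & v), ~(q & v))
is always true.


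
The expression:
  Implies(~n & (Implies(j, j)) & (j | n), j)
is always true.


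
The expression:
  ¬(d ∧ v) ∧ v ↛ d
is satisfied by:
  {v: True, d: False}


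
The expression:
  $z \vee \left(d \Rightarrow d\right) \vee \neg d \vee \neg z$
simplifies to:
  $\text{True}$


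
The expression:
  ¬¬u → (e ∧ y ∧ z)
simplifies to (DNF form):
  (e ∧ y ∧ z) ∨ ¬u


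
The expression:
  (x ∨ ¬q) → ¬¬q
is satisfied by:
  {q: True}


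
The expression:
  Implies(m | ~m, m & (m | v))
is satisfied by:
  {m: True}


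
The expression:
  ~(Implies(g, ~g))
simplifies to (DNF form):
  g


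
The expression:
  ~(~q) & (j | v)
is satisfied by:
  {v: True, j: True, q: True}
  {v: True, q: True, j: False}
  {j: True, q: True, v: False}


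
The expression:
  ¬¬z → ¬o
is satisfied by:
  {o: False, z: False}
  {z: True, o: False}
  {o: True, z: False}


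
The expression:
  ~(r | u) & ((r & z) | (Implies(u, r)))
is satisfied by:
  {u: False, r: False}


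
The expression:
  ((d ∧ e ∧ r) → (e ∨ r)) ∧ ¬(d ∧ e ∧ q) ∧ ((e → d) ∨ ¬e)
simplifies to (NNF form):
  (d ∧ ¬q) ∨ ¬e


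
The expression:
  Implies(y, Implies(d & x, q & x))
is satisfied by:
  {q: True, y: False, x: False, d: False}
  {d: False, y: False, q: False, x: False}
  {d: True, q: True, y: False, x: False}
  {d: True, y: False, q: False, x: False}
  {x: True, q: True, d: False, y: False}
  {x: True, d: False, y: False, q: False}
  {x: True, d: True, q: True, y: False}
  {x: True, d: True, y: False, q: False}
  {q: True, y: True, x: False, d: False}
  {y: True, x: False, q: False, d: False}
  {d: True, y: True, q: True, x: False}
  {d: True, y: True, x: False, q: False}
  {q: True, y: True, x: True, d: False}
  {y: True, x: True, d: False, q: False}
  {d: True, y: True, x: True, q: True}


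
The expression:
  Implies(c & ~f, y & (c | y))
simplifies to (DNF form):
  f | y | ~c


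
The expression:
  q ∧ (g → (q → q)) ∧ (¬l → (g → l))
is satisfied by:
  {l: True, q: True, g: False}
  {q: True, g: False, l: False}
  {l: True, g: True, q: True}


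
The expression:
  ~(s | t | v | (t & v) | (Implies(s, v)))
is never true.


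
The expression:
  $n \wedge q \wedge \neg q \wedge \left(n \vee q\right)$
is never true.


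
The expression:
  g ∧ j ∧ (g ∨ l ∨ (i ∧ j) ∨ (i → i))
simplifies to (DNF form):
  g ∧ j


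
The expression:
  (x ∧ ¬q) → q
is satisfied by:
  {q: True, x: False}
  {x: False, q: False}
  {x: True, q: True}


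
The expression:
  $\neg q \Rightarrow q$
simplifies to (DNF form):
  $q$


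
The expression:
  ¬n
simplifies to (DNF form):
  ¬n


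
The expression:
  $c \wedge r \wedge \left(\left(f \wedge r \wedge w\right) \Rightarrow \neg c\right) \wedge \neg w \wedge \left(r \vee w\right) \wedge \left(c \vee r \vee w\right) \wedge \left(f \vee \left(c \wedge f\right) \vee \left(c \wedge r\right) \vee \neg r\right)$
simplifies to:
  $c \wedge r \wedge \neg w$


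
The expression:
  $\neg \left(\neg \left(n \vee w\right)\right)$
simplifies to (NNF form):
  $n \vee w$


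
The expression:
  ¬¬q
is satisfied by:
  {q: True}


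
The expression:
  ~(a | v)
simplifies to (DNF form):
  ~a & ~v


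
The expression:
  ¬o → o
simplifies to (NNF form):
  o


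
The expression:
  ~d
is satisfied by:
  {d: False}


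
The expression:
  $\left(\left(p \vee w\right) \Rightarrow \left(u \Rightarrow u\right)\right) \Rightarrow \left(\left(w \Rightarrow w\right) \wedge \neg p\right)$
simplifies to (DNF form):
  $\neg p$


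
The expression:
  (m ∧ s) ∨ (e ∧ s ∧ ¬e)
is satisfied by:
  {m: True, s: True}


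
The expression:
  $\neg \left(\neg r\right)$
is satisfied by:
  {r: True}


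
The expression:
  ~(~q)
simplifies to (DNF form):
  q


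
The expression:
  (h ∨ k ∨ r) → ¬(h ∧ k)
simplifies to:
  ¬h ∨ ¬k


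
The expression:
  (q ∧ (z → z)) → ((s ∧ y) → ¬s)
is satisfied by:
  {s: False, q: False, y: False}
  {y: True, s: False, q: False}
  {q: True, s: False, y: False}
  {y: True, q: True, s: False}
  {s: True, y: False, q: False}
  {y: True, s: True, q: False}
  {q: True, s: True, y: False}


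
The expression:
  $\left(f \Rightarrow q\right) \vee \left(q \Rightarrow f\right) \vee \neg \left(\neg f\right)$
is always true.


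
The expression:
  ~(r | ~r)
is never true.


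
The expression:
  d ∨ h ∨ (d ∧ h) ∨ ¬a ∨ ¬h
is always true.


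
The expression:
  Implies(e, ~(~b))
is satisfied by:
  {b: True, e: False}
  {e: False, b: False}
  {e: True, b: True}


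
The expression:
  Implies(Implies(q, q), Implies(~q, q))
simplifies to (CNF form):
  q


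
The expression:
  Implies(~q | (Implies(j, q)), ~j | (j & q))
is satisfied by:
  {q: True, j: False}
  {j: False, q: False}
  {j: True, q: True}


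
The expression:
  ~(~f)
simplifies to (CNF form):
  f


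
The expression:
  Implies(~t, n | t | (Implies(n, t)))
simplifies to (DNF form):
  True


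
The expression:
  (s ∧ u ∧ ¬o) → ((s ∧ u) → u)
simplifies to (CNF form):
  True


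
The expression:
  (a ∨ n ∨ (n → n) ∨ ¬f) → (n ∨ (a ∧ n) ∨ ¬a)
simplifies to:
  n ∨ ¬a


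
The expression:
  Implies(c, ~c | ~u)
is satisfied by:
  {u: False, c: False}
  {c: True, u: False}
  {u: True, c: False}


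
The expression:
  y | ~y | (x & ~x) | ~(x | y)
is always true.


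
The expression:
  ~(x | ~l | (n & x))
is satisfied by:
  {l: True, x: False}


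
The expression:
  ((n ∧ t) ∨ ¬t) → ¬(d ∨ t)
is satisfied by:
  {n: False, t: False, d: False}
  {t: True, n: False, d: False}
  {d: True, t: True, n: False}
  {n: True, t: False, d: False}


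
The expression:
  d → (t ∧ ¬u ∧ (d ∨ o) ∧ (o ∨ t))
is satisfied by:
  {t: True, u: False, d: False}
  {u: False, d: False, t: False}
  {t: True, u: True, d: False}
  {u: True, t: False, d: False}
  {d: True, t: True, u: False}


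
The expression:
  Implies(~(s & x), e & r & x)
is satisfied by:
  {r: True, s: True, x: True, e: True}
  {r: True, s: True, x: True, e: False}
  {s: True, x: True, e: True, r: False}
  {s: True, x: True, e: False, r: False}
  {r: True, x: True, e: True, s: False}


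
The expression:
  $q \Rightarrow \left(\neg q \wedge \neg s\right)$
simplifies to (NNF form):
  $\neg q$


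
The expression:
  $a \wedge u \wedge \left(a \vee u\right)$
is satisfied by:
  {a: True, u: True}


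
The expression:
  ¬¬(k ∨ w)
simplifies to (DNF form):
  k ∨ w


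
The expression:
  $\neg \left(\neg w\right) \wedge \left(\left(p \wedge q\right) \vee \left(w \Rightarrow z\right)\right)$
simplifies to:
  $w \wedge \left(p \vee z\right) \wedge \left(q \vee z\right)$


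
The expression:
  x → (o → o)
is always true.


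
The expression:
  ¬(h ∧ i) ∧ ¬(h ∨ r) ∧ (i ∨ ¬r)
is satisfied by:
  {r: False, h: False}


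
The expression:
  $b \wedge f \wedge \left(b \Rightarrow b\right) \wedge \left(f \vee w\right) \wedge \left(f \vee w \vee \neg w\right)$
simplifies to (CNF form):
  $b \wedge f$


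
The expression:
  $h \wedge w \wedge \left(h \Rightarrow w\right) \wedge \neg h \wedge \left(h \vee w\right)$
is never true.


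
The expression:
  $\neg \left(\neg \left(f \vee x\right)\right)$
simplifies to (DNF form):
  $f \vee x$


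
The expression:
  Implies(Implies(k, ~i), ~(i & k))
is always true.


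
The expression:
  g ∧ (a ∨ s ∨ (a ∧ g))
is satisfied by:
  {a: True, s: True, g: True}
  {a: True, g: True, s: False}
  {s: True, g: True, a: False}


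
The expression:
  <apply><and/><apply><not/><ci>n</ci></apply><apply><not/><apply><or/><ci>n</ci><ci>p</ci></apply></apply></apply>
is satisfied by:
  {n: False, p: False}


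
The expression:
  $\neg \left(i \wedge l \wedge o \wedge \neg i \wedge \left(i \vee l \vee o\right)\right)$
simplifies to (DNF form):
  $\text{True}$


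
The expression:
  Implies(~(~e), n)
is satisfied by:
  {n: True, e: False}
  {e: False, n: False}
  {e: True, n: True}


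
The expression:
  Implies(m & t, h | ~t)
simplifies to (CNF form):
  h | ~m | ~t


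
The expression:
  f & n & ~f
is never true.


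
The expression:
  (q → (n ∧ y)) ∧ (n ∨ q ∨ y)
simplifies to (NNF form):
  (n ∧ y) ∨ (n ∧ ¬q) ∨ (y ∧ ¬q)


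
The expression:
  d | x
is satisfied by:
  {x: True, d: True}
  {x: True, d: False}
  {d: True, x: False}


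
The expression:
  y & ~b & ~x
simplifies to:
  y & ~b & ~x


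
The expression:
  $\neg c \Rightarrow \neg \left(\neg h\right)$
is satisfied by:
  {c: True, h: True}
  {c: True, h: False}
  {h: True, c: False}


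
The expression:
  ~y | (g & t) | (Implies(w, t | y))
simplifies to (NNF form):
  True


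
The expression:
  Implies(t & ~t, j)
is always true.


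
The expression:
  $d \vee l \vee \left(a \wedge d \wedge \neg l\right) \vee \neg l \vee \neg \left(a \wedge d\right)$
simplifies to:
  $\text{True}$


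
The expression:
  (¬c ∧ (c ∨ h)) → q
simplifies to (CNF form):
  c ∨ q ∨ ¬h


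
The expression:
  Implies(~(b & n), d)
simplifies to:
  d | (b & n)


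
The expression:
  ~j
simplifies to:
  ~j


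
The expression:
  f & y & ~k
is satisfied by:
  {f: True, y: True, k: False}


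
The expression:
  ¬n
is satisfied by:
  {n: False}


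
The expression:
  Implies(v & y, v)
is always true.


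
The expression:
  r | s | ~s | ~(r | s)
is always true.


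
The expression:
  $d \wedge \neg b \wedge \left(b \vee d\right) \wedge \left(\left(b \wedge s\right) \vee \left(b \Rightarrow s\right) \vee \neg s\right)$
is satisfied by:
  {d: True, b: False}


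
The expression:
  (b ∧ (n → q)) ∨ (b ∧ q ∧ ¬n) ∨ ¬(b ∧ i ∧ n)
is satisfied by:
  {q: True, n: False, i: False, b: False}
  {q: False, n: False, i: False, b: False}
  {b: True, q: True, n: False, i: False}
  {b: True, q: False, n: False, i: False}
  {i: True, q: True, n: False, b: False}
  {i: True, q: False, n: False, b: False}
  {b: True, i: True, q: True, n: False}
  {b: True, i: True, q: False, n: False}
  {n: True, q: True, b: False, i: False}
  {n: True, q: False, b: False, i: False}
  {b: True, n: True, q: True, i: False}
  {b: True, n: True, q: False, i: False}
  {i: True, n: True, q: True, b: False}
  {i: True, n: True, q: False, b: False}
  {i: True, n: True, b: True, q: True}


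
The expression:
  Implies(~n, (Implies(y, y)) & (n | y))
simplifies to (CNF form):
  n | y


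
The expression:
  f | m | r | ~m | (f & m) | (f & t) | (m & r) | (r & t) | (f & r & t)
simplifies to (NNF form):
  True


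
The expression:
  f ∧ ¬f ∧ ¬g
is never true.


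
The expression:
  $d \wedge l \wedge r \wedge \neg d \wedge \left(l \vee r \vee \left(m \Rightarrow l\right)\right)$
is never true.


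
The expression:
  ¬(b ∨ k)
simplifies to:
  ¬b ∧ ¬k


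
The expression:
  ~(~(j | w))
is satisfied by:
  {w: True, j: True}
  {w: True, j: False}
  {j: True, w: False}


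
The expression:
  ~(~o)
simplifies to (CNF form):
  o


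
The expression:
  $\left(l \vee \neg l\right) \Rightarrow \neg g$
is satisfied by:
  {g: False}


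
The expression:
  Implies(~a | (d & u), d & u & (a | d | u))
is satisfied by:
  {a: True, d: True, u: True}
  {a: True, d: True, u: False}
  {a: True, u: True, d: False}
  {a: True, u: False, d: False}
  {d: True, u: True, a: False}


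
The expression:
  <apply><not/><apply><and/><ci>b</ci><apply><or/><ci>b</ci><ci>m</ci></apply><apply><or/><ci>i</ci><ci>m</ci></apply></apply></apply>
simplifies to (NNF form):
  <apply><or/><apply><not/><ci>b</ci></apply><apply><and/><apply><not/><ci>i</ci></apply><apply><not/><ci>m</ci></apply></apply></apply>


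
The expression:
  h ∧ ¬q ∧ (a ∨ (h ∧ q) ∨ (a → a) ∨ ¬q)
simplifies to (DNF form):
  h ∧ ¬q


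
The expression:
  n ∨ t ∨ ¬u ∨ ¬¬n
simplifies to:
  n ∨ t ∨ ¬u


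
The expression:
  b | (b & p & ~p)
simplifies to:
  b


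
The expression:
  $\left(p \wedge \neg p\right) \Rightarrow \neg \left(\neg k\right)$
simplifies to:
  $\text{True}$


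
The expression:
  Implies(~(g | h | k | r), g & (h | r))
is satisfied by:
  {r: True, k: True, g: True, h: True}
  {r: True, k: True, g: True, h: False}
  {r: True, k: True, h: True, g: False}
  {r: True, k: True, h: False, g: False}
  {r: True, g: True, h: True, k: False}
  {r: True, g: True, h: False, k: False}
  {r: True, g: False, h: True, k: False}
  {r: True, g: False, h: False, k: False}
  {k: True, g: True, h: True, r: False}
  {k: True, g: True, h: False, r: False}
  {k: True, h: True, g: False, r: False}
  {k: True, h: False, g: False, r: False}
  {g: True, h: True, k: False, r: False}
  {g: True, k: False, h: False, r: False}
  {h: True, k: False, g: False, r: False}


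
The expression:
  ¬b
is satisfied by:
  {b: False}


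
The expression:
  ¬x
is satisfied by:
  {x: False}


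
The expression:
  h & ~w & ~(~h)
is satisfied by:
  {h: True, w: False}


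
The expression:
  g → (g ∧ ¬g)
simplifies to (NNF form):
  ¬g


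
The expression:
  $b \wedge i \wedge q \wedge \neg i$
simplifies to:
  $\text{False}$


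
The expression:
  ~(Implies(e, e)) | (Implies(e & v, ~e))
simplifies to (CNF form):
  ~e | ~v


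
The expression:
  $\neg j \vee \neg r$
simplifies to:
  $\neg j \vee \neg r$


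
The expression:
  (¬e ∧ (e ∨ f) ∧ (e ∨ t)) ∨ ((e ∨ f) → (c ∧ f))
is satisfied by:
  {c: True, t: True, e: False, f: False}
  {c: True, t: False, e: False, f: False}
  {t: True, c: False, e: False, f: False}
  {c: False, t: False, e: False, f: False}
  {f: True, c: True, t: True, e: False}
  {f: True, c: True, t: False, e: False}
  {f: True, t: True, c: False, e: False}
  {f: True, c: True, e: True, t: True}
  {f: True, c: True, e: True, t: False}


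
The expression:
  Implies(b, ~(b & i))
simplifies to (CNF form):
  ~b | ~i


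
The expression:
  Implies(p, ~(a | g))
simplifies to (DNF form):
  ~p | (~a & ~g)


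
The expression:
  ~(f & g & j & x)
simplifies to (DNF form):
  ~f | ~g | ~j | ~x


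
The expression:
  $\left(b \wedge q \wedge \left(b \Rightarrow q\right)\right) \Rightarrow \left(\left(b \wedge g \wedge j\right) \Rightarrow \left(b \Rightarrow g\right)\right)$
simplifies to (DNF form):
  $\text{True}$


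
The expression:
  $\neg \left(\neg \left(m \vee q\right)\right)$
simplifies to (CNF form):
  $m \vee q$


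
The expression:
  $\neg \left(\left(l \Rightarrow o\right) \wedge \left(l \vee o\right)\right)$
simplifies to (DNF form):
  $\neg o$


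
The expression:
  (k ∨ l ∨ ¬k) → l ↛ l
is never true.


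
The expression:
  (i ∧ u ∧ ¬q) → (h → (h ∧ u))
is always true.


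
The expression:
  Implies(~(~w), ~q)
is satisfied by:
  {w: False, q: False}
  {q: True, w: False}
  {w: True, q: False}


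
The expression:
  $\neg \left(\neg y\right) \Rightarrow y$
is always true.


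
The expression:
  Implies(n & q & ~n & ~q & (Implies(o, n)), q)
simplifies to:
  True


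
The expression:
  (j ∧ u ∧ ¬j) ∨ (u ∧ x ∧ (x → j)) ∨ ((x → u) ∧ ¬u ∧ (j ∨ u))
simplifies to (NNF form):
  j ∧ (u ∨ ¬x) ∧ (x ∨ ¬u)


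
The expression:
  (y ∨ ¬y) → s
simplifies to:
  s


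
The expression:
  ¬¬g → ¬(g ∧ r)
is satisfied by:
  {g: False, r: False}
  {r: True, g: False}
  {g: True, r: False}


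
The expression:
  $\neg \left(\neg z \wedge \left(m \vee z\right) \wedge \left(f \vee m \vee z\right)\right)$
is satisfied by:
  {z: True, m: False}
  {m: False, z: False}
  {m: True, z: True}


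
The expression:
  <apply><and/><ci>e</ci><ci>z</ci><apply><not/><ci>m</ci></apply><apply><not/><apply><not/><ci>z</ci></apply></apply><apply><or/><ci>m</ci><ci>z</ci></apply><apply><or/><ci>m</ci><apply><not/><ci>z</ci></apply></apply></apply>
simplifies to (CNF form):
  <false/>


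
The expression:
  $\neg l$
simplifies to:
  $\neg l$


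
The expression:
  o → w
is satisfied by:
  {w: True, o: False}
  {o: False, w: False}
  {o: True, w: True}


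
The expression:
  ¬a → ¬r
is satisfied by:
  {a: True, r: False}
  {r: False, a: False}
  {r: True, a: True}


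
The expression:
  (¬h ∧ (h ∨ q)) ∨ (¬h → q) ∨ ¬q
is always true.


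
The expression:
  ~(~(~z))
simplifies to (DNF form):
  ~z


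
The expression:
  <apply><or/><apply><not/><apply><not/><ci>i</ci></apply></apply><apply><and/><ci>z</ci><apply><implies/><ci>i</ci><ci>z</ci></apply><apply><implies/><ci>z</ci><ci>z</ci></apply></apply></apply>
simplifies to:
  <apply><or/><ci>i</ci><ci>z</ci></apply>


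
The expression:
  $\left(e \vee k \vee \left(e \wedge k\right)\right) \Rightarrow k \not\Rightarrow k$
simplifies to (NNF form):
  $\neg e \wedge \neg k$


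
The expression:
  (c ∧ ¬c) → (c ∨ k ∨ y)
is always true.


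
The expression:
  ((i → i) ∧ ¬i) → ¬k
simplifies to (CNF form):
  i ∨ ¬k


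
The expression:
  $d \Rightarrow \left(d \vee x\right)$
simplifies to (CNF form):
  $\text{True}$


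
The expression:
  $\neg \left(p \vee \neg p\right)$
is never true.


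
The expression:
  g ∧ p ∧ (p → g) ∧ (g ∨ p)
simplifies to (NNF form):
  g ∧ p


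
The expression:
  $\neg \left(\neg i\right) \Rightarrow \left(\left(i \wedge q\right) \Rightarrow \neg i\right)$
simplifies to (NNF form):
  $\neg i \vee \neg q$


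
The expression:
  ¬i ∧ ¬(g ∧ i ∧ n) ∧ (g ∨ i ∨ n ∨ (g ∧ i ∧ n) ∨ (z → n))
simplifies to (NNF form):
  ¬i ∧ (g ∨ n ∨ ¬z)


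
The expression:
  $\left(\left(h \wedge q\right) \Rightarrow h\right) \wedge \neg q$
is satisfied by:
  {q: False}


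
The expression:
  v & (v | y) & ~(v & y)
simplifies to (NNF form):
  v & ~y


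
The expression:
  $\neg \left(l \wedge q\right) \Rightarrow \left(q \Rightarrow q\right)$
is always true.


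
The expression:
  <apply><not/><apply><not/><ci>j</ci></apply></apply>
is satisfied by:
  {j: True}


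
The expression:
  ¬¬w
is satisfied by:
  {w: True}


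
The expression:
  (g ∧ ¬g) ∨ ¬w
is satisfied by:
  {w: False}


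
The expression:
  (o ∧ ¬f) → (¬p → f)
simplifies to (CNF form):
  f ∨ p ∨ ¬o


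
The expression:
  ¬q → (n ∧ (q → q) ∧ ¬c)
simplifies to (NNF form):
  q ∨ (n ∧ ¬c)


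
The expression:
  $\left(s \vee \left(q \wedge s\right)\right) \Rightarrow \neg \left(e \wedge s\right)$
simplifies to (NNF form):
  $\neg e \vee \neg s$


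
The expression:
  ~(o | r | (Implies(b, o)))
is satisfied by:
  {b: True, o: False, r: False}


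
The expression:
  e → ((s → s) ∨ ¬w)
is always true.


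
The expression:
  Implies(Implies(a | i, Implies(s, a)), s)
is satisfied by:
  {s: True}


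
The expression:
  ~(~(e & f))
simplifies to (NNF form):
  e & f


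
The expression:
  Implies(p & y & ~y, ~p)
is always true.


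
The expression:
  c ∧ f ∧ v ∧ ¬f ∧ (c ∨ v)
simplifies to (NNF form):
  False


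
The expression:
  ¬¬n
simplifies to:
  n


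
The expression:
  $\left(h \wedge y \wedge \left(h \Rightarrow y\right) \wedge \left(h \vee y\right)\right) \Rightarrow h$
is always true.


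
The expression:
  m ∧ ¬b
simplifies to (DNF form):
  m ∧ ¬b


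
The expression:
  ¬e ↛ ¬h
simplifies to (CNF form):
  h ∧ ¬e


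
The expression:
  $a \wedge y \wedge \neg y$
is never true.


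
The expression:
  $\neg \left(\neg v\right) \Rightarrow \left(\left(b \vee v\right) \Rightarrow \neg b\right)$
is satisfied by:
  {v: False, b: False}
  {b: True, v: False}
  {v: True, b: False}


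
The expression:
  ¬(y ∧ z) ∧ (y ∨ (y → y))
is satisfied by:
  {z: False, y: False}
  {y: True, z: False}
  {z: True, y: False}


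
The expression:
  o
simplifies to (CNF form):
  o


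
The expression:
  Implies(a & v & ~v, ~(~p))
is always true.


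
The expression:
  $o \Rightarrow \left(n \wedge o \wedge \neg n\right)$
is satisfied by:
  {o: False}


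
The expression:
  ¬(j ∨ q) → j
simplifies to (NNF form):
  j ∨ q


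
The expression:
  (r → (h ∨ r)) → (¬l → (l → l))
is always true.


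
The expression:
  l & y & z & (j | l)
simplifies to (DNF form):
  l & y & z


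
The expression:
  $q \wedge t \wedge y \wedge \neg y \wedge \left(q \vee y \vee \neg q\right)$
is never true.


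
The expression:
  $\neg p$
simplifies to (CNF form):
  $\neg p$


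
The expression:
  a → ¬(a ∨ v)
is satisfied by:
  {a: False}


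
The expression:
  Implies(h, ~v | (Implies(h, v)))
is always true.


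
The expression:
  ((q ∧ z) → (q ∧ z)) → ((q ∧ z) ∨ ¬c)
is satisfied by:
  {z: True, q: True, c: False}
  {z: True, q: False, c: False}
  {q: True, z: False, c: False}
  {z: False, q: False, c: False}
  {z: True, c: True, q: True}


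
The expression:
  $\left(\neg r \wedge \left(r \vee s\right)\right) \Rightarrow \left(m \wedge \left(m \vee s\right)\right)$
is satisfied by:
  {r: True, m: True, s: False}
  {r: True, s: False, m: False}
  {m: True, s: False, r: False}
  {m: False, s: False, r: False}
  {r: True, m: True, s: True}
  {r: True, s: True, m: False}
  {m: True, s: True, r: False}


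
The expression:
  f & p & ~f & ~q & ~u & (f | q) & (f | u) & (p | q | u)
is never true.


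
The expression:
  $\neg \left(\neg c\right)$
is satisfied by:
  {c: True}


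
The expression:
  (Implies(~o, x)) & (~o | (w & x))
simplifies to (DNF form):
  (w & x) | (x & ~o)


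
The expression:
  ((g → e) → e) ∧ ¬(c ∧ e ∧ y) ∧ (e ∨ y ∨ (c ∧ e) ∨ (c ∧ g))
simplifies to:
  (e ∧ ¬c) ∨ (e ∧ ¬y) ∨ (c ∧ g ∧ ¬e) ∨ (g ∧ y ∧ ¬e)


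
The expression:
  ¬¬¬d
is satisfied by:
  {d: False}


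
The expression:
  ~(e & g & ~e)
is always true.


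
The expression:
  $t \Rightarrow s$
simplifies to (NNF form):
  $s \vee \neg t$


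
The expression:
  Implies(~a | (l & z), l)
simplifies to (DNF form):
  a | l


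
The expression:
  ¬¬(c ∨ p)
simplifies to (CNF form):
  c ∨ p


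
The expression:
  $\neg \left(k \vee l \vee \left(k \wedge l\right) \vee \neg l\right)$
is never true.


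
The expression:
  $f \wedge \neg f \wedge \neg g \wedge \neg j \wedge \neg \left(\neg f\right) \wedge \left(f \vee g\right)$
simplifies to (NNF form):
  $\text{False}$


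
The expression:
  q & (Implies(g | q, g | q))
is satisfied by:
  {q: True}


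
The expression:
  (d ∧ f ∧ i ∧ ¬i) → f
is always true.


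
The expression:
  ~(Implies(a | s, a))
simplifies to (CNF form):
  s & ~a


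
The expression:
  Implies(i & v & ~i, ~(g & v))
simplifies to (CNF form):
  True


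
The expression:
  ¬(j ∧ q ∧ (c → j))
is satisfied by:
  {q: False, j: False}
  {j: True, q: False}
  {q: True, j: False}


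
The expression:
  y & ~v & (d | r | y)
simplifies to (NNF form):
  y & ~v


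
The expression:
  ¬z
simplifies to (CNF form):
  ¬z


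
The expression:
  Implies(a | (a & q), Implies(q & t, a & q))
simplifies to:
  True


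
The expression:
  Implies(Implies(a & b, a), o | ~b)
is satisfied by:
  {o: True, b: False}
  {b: False, o: False}
  {b: True, o: True}


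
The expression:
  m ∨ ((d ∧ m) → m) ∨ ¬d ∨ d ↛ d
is always true.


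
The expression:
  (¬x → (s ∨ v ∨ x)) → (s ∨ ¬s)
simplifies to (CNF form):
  True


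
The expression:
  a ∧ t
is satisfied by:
  {t: True, a: True}


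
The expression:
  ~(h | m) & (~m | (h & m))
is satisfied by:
  {h: False, m: False}


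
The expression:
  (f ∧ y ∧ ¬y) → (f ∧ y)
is always true.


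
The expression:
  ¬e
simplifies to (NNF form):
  ¬e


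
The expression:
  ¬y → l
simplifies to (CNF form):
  l ∨ y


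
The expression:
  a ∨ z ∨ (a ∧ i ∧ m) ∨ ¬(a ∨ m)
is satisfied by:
  {a: True, z: True, m: False}
  {a: True, m: False, z: False}
  {z: True, m: False, a: False}
  {z: False, m: False, a: False}
  {a: True, z: True, m: True}
  {a: True, m: True, z: False}
  {z: True, m: True, a: False}


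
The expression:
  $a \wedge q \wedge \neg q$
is never true.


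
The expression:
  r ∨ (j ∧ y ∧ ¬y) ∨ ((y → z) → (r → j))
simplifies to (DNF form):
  True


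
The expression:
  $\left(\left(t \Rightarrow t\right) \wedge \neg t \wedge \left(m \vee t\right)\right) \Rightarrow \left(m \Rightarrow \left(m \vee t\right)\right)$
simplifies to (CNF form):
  $\text{True}$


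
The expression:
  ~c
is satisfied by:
  {c: False}


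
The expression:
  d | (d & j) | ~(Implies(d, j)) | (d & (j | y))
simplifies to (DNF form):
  d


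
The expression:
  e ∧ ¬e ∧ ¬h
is never true.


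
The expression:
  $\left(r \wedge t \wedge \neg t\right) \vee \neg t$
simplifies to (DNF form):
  $\neg t$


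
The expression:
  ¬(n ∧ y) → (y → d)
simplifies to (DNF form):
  d ∨ n ∨ ¬y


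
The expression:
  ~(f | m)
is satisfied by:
  {f: False, m: False}


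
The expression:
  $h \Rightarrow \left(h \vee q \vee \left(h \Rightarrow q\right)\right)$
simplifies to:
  $\text{True}$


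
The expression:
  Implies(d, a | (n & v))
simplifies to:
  a | ~d | (n & v)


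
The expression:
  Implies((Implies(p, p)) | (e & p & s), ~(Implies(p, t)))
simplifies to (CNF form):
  p & ~t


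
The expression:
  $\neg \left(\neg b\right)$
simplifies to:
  $b$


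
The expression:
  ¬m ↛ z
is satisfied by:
  {z: True, m: False}
  {m: False, z: False}
  {m: True, z: True}


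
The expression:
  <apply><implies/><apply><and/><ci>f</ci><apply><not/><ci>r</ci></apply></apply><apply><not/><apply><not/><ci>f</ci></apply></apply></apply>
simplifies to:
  <true/>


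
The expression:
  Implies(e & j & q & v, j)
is always true.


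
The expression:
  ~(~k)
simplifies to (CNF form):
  k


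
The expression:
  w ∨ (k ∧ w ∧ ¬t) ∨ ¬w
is always true.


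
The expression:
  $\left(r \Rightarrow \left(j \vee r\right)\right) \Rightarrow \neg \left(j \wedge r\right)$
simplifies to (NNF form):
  $\neg j \vee \neg r$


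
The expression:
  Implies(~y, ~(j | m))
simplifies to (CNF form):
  (y | ~j) & (y | ~m)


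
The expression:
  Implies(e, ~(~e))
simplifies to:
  True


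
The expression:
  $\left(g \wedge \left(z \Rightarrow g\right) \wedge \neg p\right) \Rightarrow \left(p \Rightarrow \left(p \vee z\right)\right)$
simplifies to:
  $\text{True}$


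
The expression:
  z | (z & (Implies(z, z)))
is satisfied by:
  {z: True}


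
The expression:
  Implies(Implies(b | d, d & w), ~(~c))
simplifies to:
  c | (b & ~d) | (d & ~w)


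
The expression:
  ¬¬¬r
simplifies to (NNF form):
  ¬r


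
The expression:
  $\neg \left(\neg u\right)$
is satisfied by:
  {u: True}


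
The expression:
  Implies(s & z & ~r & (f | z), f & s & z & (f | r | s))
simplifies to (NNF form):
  f | r | ~s | ~z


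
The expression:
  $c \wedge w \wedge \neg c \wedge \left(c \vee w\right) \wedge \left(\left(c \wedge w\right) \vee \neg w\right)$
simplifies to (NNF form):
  $\text{False}$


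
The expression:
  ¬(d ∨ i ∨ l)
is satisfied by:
  {d: False, i: False, l: False}


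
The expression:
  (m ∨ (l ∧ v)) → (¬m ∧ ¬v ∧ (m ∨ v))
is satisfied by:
  {l: False, m: False, v: False}
  {v: True, l: False, m: False}
  {l: True, v: False, m: False}


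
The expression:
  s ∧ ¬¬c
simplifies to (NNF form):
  c ∧ s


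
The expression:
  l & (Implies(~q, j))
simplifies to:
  l & (j | q)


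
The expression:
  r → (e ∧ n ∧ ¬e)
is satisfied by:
  {r: False}


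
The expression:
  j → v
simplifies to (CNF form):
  v ∨ ¬j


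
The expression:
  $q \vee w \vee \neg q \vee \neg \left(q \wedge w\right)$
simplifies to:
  $\text{True}$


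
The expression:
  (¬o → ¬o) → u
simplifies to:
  u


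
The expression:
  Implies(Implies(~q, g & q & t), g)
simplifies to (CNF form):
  g | ~q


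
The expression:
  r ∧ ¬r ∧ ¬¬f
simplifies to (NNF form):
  False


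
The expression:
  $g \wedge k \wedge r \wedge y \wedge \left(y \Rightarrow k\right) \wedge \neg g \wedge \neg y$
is never true.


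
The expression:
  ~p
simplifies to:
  ~p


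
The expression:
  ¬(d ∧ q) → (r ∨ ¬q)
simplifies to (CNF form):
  d ∨ r ∨ ¬q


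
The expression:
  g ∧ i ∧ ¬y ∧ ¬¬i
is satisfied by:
  {i: True, g: True, y: False}


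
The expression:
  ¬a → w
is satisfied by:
  {a: True, w: True}
  {a: True, w: False}
  {w: True, a: False}


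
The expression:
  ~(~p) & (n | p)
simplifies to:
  p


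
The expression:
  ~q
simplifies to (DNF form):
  ~q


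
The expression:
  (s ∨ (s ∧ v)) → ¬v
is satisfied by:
  {s: False, v: False}
  {v: True, s: False}
  {s: True, v: False}
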